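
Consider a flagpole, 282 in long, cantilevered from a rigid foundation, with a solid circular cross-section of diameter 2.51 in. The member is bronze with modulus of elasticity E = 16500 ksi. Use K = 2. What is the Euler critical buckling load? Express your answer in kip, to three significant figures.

I = πd⁴/64 = π×2.51⁴/64 = 1.948 in⁴
Effective length L_e = K·L = 2 × 282 = 564.0 in
P_cr = π²EI / L_e² = π² × 16500×10³ × 1.948 / 564.0² = 997.4 lb

P_cr ≈ 0.997 kip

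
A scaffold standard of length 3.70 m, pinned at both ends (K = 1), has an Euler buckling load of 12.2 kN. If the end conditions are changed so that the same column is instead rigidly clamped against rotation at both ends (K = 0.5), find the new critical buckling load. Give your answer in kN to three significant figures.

P_cr ≈ 48.8 kN

P_cr ∝ 1/K², so P_cr,new = P_cr,old × (K_old/K_new)² = 12.2 × (1/0.5)²
= 12.2 × 4.000 = 48.8 kN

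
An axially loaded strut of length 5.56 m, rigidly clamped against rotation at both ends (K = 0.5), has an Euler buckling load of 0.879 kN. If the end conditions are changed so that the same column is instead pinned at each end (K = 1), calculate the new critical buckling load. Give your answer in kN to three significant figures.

P_cr ∝ 1/K², so P_cr,new = P_cr,old × (K_old/K_new)² = 0.879 × (0.5/1)²
= 0.879 × 0.2500 = 0.220 kN

P_cr ≈ 0.220 kN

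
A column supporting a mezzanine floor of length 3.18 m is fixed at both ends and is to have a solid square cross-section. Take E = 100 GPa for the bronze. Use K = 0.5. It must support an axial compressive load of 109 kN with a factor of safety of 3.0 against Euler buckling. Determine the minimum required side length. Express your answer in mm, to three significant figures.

Required P_cr = n·P = 3.0 × 109 = 327.0 kN
L_e = K·L = 0.5 × 3.18 = 1.590 m
Required I = P_cr·L_e²/(π²E) = 3.270×10^5 × 1.590² / (π² × 1.00×10^11) = 8.376×10^-7 m⁴
I_req = 8.376×10^5 mm⁴
Solid square: I = a⁴/12  ⇒  a = (12I)^(1/4) = (12×8.376×10^5)^(1/4) = 56.3 mm

a ≈ 56.3 mm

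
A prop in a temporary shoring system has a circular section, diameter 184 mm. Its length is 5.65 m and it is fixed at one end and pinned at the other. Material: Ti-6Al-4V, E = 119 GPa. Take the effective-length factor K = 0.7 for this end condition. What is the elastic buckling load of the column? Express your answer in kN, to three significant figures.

P_cr ≈ 4220 kN

I = πd⁴/64 = π×184⁴/64 = 5.627×10^7 mm⁴
I = 5.627×10^7 mm⁴ = 5.627×10^-5 m⁴
Effective length L_e = K·L = 0.7 × 5.65 = 3.955 m
P_cr = π²EI / L_e² = π² × 119×10⁹ × 5.627×10^-5 / 3.955² = 4.225×10^6 N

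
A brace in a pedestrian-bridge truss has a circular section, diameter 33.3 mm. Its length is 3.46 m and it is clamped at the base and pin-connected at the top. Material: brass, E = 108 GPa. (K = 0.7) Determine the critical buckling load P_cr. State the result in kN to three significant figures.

P_cr ≈ 11.0 kN

I = πd⁴/64 = π×33.3⁴/64 = 6.036×10^4 mm⁴
I = 6.036×10^4 mm⁴ = 6.036×10^-8 m⁴
Effective length L_e = K·L = 0.7 × 3.46 = 2.422 m
P_cr = π²EI / L_e² = π² × 108×10⁹ × 6.036×10^-8 / 2.422² = 1.097×10^4 N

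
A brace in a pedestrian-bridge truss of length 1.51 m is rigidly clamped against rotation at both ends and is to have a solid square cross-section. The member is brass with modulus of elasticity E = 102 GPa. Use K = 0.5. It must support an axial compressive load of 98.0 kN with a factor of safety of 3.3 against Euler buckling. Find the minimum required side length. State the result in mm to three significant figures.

a ≈ 38.5 mm

Required P_cr = n·P = 3.3 × 98.0 = 323.4 kN
L_e = K·L = 0.5 × 1.51 = 0.7550 m
Required I = P_cr·L_e²/(π²E) = 3.234×10^5 × 0.7550² / (π² × 1.02×10^11) = 1.831×10^-7 m⁴
I_req = 1.831×10^5 mm⁴
Solid square: I = a⁴/12  ⇒  a = (12I)^(1/4) = (12×1.831×10^5)^(1/4) = 38.5 mm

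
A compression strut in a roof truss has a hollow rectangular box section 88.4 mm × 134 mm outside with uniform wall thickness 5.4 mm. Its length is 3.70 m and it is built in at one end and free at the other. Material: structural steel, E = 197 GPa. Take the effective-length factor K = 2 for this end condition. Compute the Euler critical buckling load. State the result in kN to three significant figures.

P_cr ≈ 104 kN

Inner dimensions: h_i = 134 − 2×5.4 = 123.2 mm, b_i = 88.4 − 2×5.4 = 77.60 mm
Weak-axis I_min = (h_o·b_o³ − h_i·b_i³)/12 with b_o = 88.4, b_i = 77.60 mm (shorter outer/inner sides).
I_min = (134×88.4³ − 123.2×77.60³)/12 = 2.917×10^6 mm⁴
I = 2.917×10^6 mm⁴ = 2.917×10^-6 m⁴
Effective length L_e = K·L = 2 × 3.70 = 7.400 m
P_cr = π²EI / L_e² = π² × 197×10⁹ × 2.917×10^-6 / 7.400² = 1.036×10^5 N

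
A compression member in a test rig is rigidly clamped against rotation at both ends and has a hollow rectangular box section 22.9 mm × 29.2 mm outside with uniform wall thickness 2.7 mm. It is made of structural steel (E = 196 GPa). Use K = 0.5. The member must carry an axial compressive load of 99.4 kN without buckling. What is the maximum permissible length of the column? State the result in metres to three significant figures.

L_max ≈ 1.20 m

Inner dimensions: h_i = 29.2 − 2×2.7 = 23.80 mm, b_i = 22.9 − 2×2.7 = 17.50 mm
Weak-axis I_min = (h_o·b_o³ − h_i·b_i³)/12 with b_o = 22.9, b_i = 17.50 mm (shorter outer/inner sides).
I_min = (29.2×22.9³ − 23.80×17.50³)/12 = 1.859×10^4 mm⁴
I = 1.859×10^-8 m⁴
At the buckling limit P_cr = P = 9.940×10^4 N
From P_cr = π²EI/(K·L)²:  L = (1/K)·√(π²EI/P_cr) = (1/0.5)·√(π²×1.96×10^11×1.859×10^-8/9.940×10^4)
L = 1.20 m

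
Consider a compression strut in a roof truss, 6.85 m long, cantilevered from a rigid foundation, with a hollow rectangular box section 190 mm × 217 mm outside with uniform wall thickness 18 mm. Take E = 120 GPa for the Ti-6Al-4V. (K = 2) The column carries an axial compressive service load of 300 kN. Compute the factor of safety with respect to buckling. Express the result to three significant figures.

Inner dimensions: h_i = 217 − 2×18 = 181.0 mm, b_i = 190 − 2×18 = 154.0 mm
Weak-axis I_min = (h_o·b_o³ − h_i·b_i³)/12 with b_o = 190, b_i = 154.0 mm (shorter outer/inner sides).
I_min = (217×190³ − 181.0×154.0³)/12 = 6.895×10^7 mm⁴
I = 6.895×10^7 mm⁴ = 6.895×10^-5 m⁴
Effective length L_e = K·L = 2 × 6.85 = 13.70 m
P_cr = π²EI / L_e² = π² × 120×10⁹ × 6.895×10^-5 / 13.70² = 4.351×10^5 N
Factor of safety n = P_cr / P = 435.06 / 300 = 1.45

n ≈ 1.45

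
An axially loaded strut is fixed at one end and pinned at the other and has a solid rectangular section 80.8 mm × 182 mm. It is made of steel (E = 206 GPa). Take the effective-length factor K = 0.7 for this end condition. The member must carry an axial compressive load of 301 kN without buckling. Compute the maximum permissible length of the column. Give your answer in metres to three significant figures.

L_max ≈ 10.5 m

Buckling occurs about the weak axis: I_min = h·b³/12 with b = 80.8 mm (the shorter side).
I_min = 182×80.8³/12 = 8.001×10^6 mm⁴
I = 8.001×10^-6 m⁴
At the buckling limit P_cr = P = 3.010×10^5 N
From P_cr = π²EI/(K·L)²:  L = (1/K)·√(π²EI/P_cr) = (1/0.7)·√(π²×2.06×10^11×8.001×10^-6/3.010×10^5)
L = 10.5 m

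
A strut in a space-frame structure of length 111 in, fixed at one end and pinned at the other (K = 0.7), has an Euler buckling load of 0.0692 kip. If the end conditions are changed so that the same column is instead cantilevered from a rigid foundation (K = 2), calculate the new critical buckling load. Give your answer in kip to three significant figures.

P_cr ≈ 0.00848 kip

P_cr ∝ 1/K², so P_cr,new = P_cr,old × (K_old/K_new)² = 0.0692 × (0.7/2)²
= 0.0692 × 0.1225 = 0.00848 kip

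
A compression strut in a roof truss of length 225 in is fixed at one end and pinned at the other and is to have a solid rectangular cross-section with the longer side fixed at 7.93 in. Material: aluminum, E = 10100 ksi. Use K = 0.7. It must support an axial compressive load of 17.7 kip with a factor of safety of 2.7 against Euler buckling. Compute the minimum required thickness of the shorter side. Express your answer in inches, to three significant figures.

b ≈ 2.62 in

Required P_cr = n·P = 2.7 × 17.7 = 47.79 kip
L_e = K·L = 0.7 × 225 = 157.5 in
Required I = P_cr·L_e²/(π²E) = 4.779×10^4 × 157.5² / (π² × 1.01×10^7) = 11.89 in⁴
Rectangle, weak axis: I_min = h·b³/12 with h = 7.93 in fixed  ⇒  b = (12I/h)^(1/3) = 2.62 in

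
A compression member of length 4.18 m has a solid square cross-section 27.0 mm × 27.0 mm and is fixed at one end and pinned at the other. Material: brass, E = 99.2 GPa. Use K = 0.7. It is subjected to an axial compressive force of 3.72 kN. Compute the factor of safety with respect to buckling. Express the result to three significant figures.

I = a⁴/12 = 27.0⁴/12 = 4.429×10^4 mm⁴
I = 4.429×10^4 mm⁴ = 4.429×10^-8 m⁴
Effective length L_e = K·L = 0.7 × 4.18 = 2.926 m
P_cr = π²EI / L_e² = π² × 99.2×10⁹ × 4.429×10^-8 / 2.926² = 5.065×10^3 N
Factor of safety n = P_cr / P = 5.0645 / 3.72 = 1.36

n ≈ 1.36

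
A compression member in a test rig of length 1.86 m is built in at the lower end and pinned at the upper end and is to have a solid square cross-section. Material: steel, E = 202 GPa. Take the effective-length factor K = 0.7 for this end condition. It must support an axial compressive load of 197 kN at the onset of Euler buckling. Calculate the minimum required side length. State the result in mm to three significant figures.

a ≈ 37.7 mm

L_e = K·L = 0.7 × 1.86 = 1.302 m
Required I = P_cr·L_e²/(π²E) = 1.970×10^5 × 1.302² / (π² × 2.02×10^11) = 1.675×10^-7 m⁴
I_req = 1.675×10^5 mm⁴
Solid square: I = a⁴/12  ⇒  a = (12I)^(1/4) = (12×1.675×10^5)^(1/4) = 37.7 mm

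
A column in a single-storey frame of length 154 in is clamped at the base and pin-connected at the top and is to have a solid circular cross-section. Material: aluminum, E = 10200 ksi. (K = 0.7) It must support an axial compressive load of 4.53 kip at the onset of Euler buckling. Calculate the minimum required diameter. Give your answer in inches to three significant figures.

d ≈ 1.81 in

L_e = K·L = 0.7 × 154 = 107.8 in
Required I = P_cr·L_e²/(π²E) = 4.530×10^3 × 107.8² / (π² × 1.02×10^7) = 0.5229 in⁴
Solid circle: I = πd⁴/64  ⇒  d = (64I/π)^(1/4) = (64×0.5229/π)^(1/4) = 1.81 in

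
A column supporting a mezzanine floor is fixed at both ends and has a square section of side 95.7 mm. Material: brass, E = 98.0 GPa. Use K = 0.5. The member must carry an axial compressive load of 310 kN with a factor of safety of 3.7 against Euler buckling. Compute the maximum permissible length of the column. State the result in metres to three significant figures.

I = a⁴/12 = 95.7⁴/12 = 6.990×10^6 mm⁴
I = 6.990×10^-6 m⁴
Required critical load P_cr = n·P = 3.7 × 310 = 1147 kN = 1.147×10^6 N
From P_cr = π²EI/(K·L)²:  L = (1/K)·√(π²EI/P_cr) = (1/0.5)·√(π²×9.80×10^10×6.990×10^-6/1.147×10^6)
L = 4.86 m

L_max ≈ 4.86 m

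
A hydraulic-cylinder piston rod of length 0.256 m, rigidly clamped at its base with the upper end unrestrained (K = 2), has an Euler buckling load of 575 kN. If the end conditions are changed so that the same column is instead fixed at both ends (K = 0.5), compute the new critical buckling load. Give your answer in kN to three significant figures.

P_cr ∝ 1/K², so P_cr,new = P_cr,old × (K_old/K_new)² = 575 × (2/0.5)²
= 575 × 16.00 = 9200 kN

P_cr ≈ 9200 kN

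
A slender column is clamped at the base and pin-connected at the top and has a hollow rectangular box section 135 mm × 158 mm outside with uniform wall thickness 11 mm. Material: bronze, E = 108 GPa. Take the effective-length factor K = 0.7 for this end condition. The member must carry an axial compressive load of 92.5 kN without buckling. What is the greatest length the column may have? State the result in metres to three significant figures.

Inner dimensions: h_i = 158 − 2×11 = 136.0 mm, b_i = 135 − 2×11 = 113.0 mm
Weak-axis I_min = (h_o·b_o³ − h_i·b_i³)/12 with b_o = 135, b_i = 113.0 mm (shorter outer/inner sides).
I_min = (158×135³ − 136.0×113.0³)/12 = 1.604×10^7 mm⁴
I = 1.604×10^-5 m⁴
At the buckling limit P_cr = P = 9.250×10^4 N
From P_cr = π²EI/(K·L)²:  L = (1/K)·√(π²EI/P_cr) = (1/0.7)·√(π²×1.08×10^11×1.604×10^-5/9.250×10^4)
L = 19.4 m

L_max ≈ 19.4 m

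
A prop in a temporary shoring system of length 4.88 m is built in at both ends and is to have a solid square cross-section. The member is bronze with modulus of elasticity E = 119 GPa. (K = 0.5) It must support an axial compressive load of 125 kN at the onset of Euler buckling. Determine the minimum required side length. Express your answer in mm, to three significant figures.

L_e = K·L = 0.5 × 4.88 = 2.440 m
Required I = P_cr·L_e²/(π²E) = 1.250×10^5 × 2.440² / (π² × 1.19×10^11) = 6.336×10^-7 m⁴
I_req = 6.336×10^5 mm⁴
Solid square: I = a⁴/12  ⇒  a = (12I)^(1/4) = (12×6.336×10^5)^(1/4) = 52.5 mm

a ≈ 52.5 mm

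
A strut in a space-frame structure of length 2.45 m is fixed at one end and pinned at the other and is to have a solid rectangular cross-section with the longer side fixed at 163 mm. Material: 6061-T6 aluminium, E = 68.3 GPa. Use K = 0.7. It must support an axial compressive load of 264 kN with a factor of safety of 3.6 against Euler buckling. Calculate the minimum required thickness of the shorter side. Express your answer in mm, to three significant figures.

b ≈ 67.3 mm

Required P_cr = n·P = 3.6 × 264 = 950.4 kN
L_e = K·L = 0.7 × 2.45 = 1.715 m
Required I = P_cr·L_e²/(π²E) = 9.504×10^5 × 1.715² / (π² × 6.83×10^10) = 4.147×10^-6 m⁴
I_req = 4.147×10^6 mm⁴
Rectangle, weak axis: I_min = h·b³/12 with h = 163 mm fixed  ⇒  b = (12I/h)^(1/3) = 67.3 mm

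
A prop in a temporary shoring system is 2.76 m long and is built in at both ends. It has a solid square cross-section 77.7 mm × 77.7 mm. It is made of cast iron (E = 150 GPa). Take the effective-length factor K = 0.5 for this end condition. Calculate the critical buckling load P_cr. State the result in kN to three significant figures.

I = a⁴/12 = 77.7⁴/12 = 3.037×10^6 mm⁴
I = 3.037×10^6 mm⁴ = 3.037×10^-6 m⁴
Effective length L_e = K·L = 0.5 × 2.76 = 1.380 m
P_cr = π²EI / L_e² = π² × 150×10⁹ × 3.037×10^-6 / 1.380² = 2.361×10^6 N

P_cr ≈ 2360 kN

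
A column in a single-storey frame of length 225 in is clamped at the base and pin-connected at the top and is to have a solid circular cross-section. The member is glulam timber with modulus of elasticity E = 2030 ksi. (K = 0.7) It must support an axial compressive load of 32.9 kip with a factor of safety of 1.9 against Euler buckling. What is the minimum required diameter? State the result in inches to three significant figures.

Required P_cr = n·P = 1.9 × 32.9 = 62.51 kip
L_e = K·L = 0.7 × 225 = 157.5 in
Required I = P_cr·L_e²/(π²E) = 6.251×10^4 × 157.5² / (π² × 2.03×10^6) = 77.40 in⁴
Solid circle: I = πd⁴/64  ⇒  d = (64I/π)^(1/4) = (64×77.40/π)^(1/4) = 6.30 in

d ≈ 6.30 in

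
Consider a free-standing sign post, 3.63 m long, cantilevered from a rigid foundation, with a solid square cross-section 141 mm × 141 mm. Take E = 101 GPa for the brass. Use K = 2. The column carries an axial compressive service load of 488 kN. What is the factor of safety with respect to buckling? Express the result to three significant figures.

n ≈ 1.28

I = a⁴/12 = 141⁴/12 = 3.294×10^7 mm⁴
I = 3.294×10^7 mm⁴ = 3.294×10^-5 m⁴
Effective length L_e = K·L = 2 × 3.63 = 7.260 m
P_cr = π²EI / L_e² = π² × 101×10⁹ × 3.294×10^-5 / 7.260² = 6.229×10^5 N
Factor of safety n = P_cr / P = 622.94 / 488 = 1.28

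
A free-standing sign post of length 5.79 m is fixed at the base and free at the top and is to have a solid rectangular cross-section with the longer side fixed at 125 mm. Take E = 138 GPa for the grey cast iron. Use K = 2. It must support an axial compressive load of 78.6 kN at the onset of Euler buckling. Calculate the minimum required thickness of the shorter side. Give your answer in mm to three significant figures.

b ≈ 90.6 mm

L_e = K·L = 2 × 5.79 = 11.58 m
Required I = P_cr·L_e²/(π²E) = 7.860×10^4 × 11.58² / (π² × 1.38×10^11) = 7.739×10^-6 m⁴
I_req = 7.739×10^6 mm⁴
Rectangle, weak axis: I_min = h·b³/12 with h = 125 mm fixed  ⇒  b = (12I/h)^(1/3) = 90.6 mm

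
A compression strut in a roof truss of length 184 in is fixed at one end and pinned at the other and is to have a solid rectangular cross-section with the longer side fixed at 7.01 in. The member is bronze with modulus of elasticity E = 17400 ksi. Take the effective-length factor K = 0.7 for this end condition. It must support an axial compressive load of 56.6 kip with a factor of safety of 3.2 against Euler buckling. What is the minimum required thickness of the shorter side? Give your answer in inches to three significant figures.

b ≈ 3.11 in

Required P_cr = n·P = 3.2 × 56.6 = 181.1 kip
L_e = K·L = 0.7 × 184 = 128.8 in
Required I = P_cr·L_e²/(π²E) = 1.811×10^5 × 128.8² / (π² × 1.74×10^7) = 17.50 in⁴
Rectangle, weak axis: I_min = h·b³/12 with h = 7.01 in fixed  ⇒  b = (12I/h)^(1/3) = 3.11 in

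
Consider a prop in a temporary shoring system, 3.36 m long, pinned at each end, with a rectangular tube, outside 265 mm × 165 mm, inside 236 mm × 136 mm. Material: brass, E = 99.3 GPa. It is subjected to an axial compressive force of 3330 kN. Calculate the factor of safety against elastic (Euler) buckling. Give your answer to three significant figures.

Weak-axis I_min = (h_o·b_o³ − h_i·b_i³)/12 with b_o = 165, b_i = 136.0 mm (shorter outer/inner sides).
I_min = (265×165³ − 236.0×136.0³)/12 = 4.973×10^7 mm⁴
I = 4.973×10^7 mm⁴ = 4.973×10^-5 m⁴
Effective length L_e = K·L = 1 × 3.36 = 3.360 m
P_cr = π²EI / L_e² = π² × 99.3×10⁹ × 4.973×10^-5 / 3.360² = 4.317×10^6 N
Factor of safety n = P_cr / P = 4317.1 / 3330 = 1.30

n ≈ 1.30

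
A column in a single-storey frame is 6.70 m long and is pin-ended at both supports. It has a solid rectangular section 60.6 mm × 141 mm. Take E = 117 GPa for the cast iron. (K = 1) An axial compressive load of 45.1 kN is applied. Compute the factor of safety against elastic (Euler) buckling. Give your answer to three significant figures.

n ≈ 1.49

Buckling occurs about the weak axis: I_min = h·b³/12 with b = 60.6 mm (the shorter side).
I_min = 141×60.6³/12 = 2.615×10^6 mm⁴
I = 2.615×10^6 mm⁴ = 2.615×10^-6 m⁴
Effective length L_e = K·L = 1 × 6.70 = 6.700 m
P_cr = π²EI / L_e² = π² × 117×10⁹ × 2.615×10^-6 / 6.700² = 6.727×10^4 N
Factor of safety n = P_cr / P = 67.265 / 45.1 = 1.49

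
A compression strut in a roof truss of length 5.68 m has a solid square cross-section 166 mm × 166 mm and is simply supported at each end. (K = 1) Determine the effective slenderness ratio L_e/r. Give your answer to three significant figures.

For a square r = a/√12 = 166/√12 = 47.92 mm
L_e = K·L = 1 × 5.68 m = 5.680 m = 5680.0 mm
λ = L_e / r_min = 5680.0 / 47.92 = 119

λ ≈ 119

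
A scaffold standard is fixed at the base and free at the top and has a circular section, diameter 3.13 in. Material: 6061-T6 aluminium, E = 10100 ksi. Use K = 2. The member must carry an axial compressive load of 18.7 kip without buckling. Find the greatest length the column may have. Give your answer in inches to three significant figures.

L_max ≈ 79.2 in

I = πd⁴/64 = π×3.13⁴/64 = 4.711 in⁴
At the buckling limit P_cr = P = 1.870×10^4 lb
From P_cr = π²EI/(K·L)²:  L = (1/K)·√(π²EI/P_cr) = (1/2)·√(π²×1.01×10^7×4.711/1.870×10^4)
L = 79.2 in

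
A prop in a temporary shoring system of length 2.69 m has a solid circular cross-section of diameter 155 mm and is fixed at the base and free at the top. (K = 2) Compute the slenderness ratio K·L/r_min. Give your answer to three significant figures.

I = πd⁴/64 = π×155⁴/64 = 2.833×10^7 mm⁴
A = 1.887×10^4 mm²;  r_min = √(I/A) = √(2.833×10^7/1.887×10^4) = 38.75 mm
L_e = K·L = 2 × 2.69 m = 5.380 m = 5380.0 mm
λ = L_e / r_min = 5380.0 / 38.75 = 139

λ ≈ 139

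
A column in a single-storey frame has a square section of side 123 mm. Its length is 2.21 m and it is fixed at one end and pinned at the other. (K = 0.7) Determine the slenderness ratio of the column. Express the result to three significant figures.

I = a⁴/12 = 123⁴/12 = 1.907×10^7 mm⁴
A = 1.513×10^4 mm²;  r_min = √(I/A) = √(1.907×10^7/1.513×10^4) = 35.51 mm
L_e = K·L = 0.7 × 2.21 m = 1.547 m = 1547.0 mm
λ = L_e / r_min = 1547.0 / 35.51 = 43.6

λ ≈ 43.6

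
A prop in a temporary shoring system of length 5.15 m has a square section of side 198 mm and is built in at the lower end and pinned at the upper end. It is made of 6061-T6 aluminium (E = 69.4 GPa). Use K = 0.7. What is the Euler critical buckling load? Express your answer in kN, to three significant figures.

P_cr ≈ 6750 kN

I = a⁴/12 = 198⁴/12 = 1.281×10^8 mm⁴
I = 1.281×10^8 mm⁴ = 1.281×10^-4 m⁴
Effective length L_e = K·L = 0.7 × 5.15 = 3.605 m
P_cr = π²EI / L_e² = π² × 69.4×10⁹ × 1.281×10^-4 / 3.605² = 6.750×10^6 N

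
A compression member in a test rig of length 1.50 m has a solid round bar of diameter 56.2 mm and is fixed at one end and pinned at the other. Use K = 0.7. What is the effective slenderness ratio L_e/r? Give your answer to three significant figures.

I = πd⁴/64 = π×56.2⁴/64 = 4.897×10^5 mm⁴
A = 2.481×10^3 mm²;  r_min = √(I/A) = √(4.897×10^5/2.481×10^3) = 14.05 mm
L_e = K·L = 0.7 × 1.50 m = 1.050 m = 1050.0 mm
λ = L_e / r_min = 1050.0 / 14.05 = 74.7

λ ≈ 74.7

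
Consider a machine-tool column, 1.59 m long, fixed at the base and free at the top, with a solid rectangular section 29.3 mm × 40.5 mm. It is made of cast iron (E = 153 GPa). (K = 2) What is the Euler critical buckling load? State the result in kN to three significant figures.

P_cr ≈ 12.7 kN

Buckling occurs about the weak axis: I_min = h·b³/12 with b = 29.3 mm (the shorter side).
I_min = 40.5×29.3³/12 = 8.489×10^4 mm⁴
I = 8.489×10^4 mm⁴ = 8.489×10^-8 m⁴
Effective length L_e = K·L = 2 × 1.59 = 3.180 m
P_cr = π²EI / L_e² = π² × 153×10⁹ × 8.489×10^-8 / 3.180² = 1.268×10^4 N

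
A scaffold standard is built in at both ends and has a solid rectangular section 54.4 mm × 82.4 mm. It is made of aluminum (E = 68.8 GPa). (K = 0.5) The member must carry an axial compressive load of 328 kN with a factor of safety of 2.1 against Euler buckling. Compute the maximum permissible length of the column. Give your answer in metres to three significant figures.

Buckling occurs about the weak axis: I_min = h·b³/12 with b = 54.4 mm (the shorter side).
I_min = 82.4×54.4³/12 = 1.105×10^6 mm⁴
I = 1.105×10^-6 m⁴
Required critical load P_cr = n·P = 2.1 × 328 = 688.8 kN = 6.888×10^5 N
From P_cr = π²EI/(K·L)²:  L = (1/K)·√(π²EI/P_cr) = (1/0.5)·√(π²×6.88×10^10×1.105×10^-6/6.888×10^5)
L = 2.09 m

L_max ≈ 2.09 m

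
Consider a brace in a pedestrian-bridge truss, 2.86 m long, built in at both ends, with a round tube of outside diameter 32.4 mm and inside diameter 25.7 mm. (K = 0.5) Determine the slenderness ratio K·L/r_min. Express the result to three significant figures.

λ ≈ 138

d_o = 32.4 mm, d_i = 25.7 mm
I = π(d_o⁴ − d_i⁴)/64 = π(32.4⁴ − 25.70⁴)/64 = 3.268×10^4 mm⁴
A = 305.7 mm²;  r_min = √(I/A) = √(3.268×10^4/305.7) = 10.34 mm
L_e = K·L = 0.5 × 2.86 m = 1.430 m = 1430.0 mm
λ = L_e / r_min = 1430.0 / 10.34 = 138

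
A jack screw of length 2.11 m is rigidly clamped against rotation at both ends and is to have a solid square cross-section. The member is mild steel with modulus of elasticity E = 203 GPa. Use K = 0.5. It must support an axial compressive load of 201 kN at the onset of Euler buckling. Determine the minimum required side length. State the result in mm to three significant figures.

a ≈ 34.0 mm

L_e = K·L = 0.5 × 2.11 = 1.055 m
Required I = P_cr·L_e²/(π²E) = 2.010×10^5 × 1.055² / (π² × 2.03×10^11) = 1.117×10^-7 m⁴
I_req = 1.117×10^5 mm⁴
Solid square: I = a⁴/12  ⇒  a = (12I)^(1/4) = (12×1.117×10^5)^(1/4) = 34.0 mm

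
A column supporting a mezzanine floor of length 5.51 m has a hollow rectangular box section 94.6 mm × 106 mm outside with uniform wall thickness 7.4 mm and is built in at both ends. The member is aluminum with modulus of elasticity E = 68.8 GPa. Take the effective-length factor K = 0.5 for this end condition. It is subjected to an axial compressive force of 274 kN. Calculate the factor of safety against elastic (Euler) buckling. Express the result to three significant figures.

Inner dimensions: h_i = 106 − 2×7.4 = 91.20 mm, b_i = 94.6 − 2×7.4 = 79.80 mm
Weak-axis I_min = (h_o·b_o³ − h_i·b_i³)/12 with b_o = 94.6, b_i = 79.80 mm (shorter outer/inner sides).
I_min = (106×94.6³ − 91.20×79.80³)/12 = 3.616×10^6 mm⁴
I = 3.616×10^6 mm⁴ = 3.616×10^-6 m⁴
Effective length L_e = K·L = 0.5 × 5.51 = 2.755 m
P_cr = π²EI / L_e² = π² × 68.8×10⁹ × 3.616×10^-6 / 2.755² = 3.235×10^5 N
Factor of safety n = P_cr / P = 323.51 / 274 = 1.18

n ≈ 1.18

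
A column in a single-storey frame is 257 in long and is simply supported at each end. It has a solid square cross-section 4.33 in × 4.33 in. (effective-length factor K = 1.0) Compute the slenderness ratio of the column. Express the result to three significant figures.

λ ≈ 206

I = a⁴/12 = 4.33⁴/12 = 29.29 in⁴
A = 18.75 in²;  r_min = √(I/A) = √(29.29/18.75) = 1.250 in
L_e = K·L = 1 × 257 = 257.0 in
λ = L_e / r_min = 257.00 / 1.250 = 206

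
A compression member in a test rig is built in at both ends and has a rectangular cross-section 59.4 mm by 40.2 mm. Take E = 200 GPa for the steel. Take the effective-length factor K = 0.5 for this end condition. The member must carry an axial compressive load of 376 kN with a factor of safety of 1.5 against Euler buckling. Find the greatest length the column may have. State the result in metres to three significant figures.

Buckling occurs about the weak axis: I_min = h·b³/12 with b = 40.2 mm (the shorter side).
I_min = 59.4×40.2³/12 = 3.216×10^5 mm⁴
I = 3.216×10^-7 m⁴
Required critical load P_cr = n·P = 1.5 × 376 = 564.0 kN = 5.640×10^5 N
From P_cr = π²EI/(K·L)²:  L = (1/K)·√(π²EI/P_cr) = (1/0.5)·√(π²×2.00×10^11×3.216×10^-7/5.640×10^5)
L = 2.12 m

L_max ≈ 2.12 m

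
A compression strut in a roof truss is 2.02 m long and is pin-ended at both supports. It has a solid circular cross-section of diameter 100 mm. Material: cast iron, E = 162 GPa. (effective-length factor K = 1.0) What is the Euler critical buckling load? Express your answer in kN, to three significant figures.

I = πd⁴/64 = π×100⁴/64 = 4.909×10^6 mm⁴
I = 4.909×10^6 mm⁴ = 4.909×10^-6 m⁴
Effective length L_e = K·L = 1 × 2.02 = 2.020 m
P_cr = π²EI / L_e² = π² × 162×10⁹ × 4.909×10^-6 / 2.020² = 1.923×10^6 N

P_cr ≈ 1920 kN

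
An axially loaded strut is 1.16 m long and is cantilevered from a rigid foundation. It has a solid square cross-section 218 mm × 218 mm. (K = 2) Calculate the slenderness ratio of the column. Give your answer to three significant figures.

λ ≈ 36.9

For a square r = a/√12 = 218/√12 = 62.93 mm
L_e = K·L = 2 × 1.16 m = 2.320 m = 2320.0 mm
λ = L_e / r_min = 2320.0 / 62.93 = 36.9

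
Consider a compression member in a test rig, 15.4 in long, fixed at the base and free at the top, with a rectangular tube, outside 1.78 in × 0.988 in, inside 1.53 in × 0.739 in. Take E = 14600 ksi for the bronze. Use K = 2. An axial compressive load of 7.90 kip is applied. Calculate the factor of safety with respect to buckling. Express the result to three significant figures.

n ≈ 1.76

Weak-axis I_min = (h_o·b_o³ − h_i·b_i³)/12 with b_o = 0.988, b_i = 0.7390 in (shorter outer/inner sides).
I_min = (1.78×0.988³ − 1.530×0.7390³)/12 = 9.160×10^-2 in⁴
Effective length L_e = K·L = 2 × 15.4 = 30.80 in
P_cr = π²EI / L_e² = π² × 14600×10³ × 9.160×10^-2 / 30.80² = 1.391×10^4 lb
Factor of safety n = P_cr / P = 13.914 / 7.90 = 1.76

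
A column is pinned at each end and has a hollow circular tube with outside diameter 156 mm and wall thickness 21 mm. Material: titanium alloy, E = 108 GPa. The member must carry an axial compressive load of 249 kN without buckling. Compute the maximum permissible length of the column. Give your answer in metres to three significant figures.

L_max ≈ 9.43 m

Inner diameter d_i = 156 − 2×21 = 114.0 mm
I = π(d_o⁴ − d_i⁴)/64 = π(156⁴ − 114.0⁴)/64 = 2.078×10^7 mm⁴
I = 2.078×10^-5 m⁴
At the buckling limit P_cr = P = 2.490×10^5 N
From P_cr = π²EI/(K·L)²:  L = (1/K)·√(π²EI/P_cr) = (1/1)·√(π²×1.08×10^11×2.078×10^-5/2.490×10^5)
L = 9.43 m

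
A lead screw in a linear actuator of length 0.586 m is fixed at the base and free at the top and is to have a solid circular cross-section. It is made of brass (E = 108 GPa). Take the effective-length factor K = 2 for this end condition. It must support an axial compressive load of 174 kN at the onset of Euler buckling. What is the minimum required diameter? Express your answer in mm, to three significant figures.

d ≈ 46.2 mm

L_e = K·L = 2 × 0.586 = 1.172 m
Required I = P_cr·L_e²/(π²E) = 1.740×10^5 × 1.172² / (π² × 1.08×10^11) = 2.242×10^-7 m⁴
I_req = 2.242×10^5 mm⁴
Solid circle: I = πd⁴/64  ⇒  d = (64I/π)^(1/4) = (64×2.242×10^5/π)^(1/4) = 46.2 mm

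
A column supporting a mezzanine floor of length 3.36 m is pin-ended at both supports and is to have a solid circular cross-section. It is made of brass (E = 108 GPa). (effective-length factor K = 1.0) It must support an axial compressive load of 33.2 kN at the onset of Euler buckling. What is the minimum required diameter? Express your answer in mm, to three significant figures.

d ≈ 51.7 mm

L_e = K·L = 1 × 3.36 = 3.360 m
Required I = P_cr·L_e²/(π²E) = 3.320×10^4 × 3.360² / (π² × 1.08×10^11) = 3.516×10^-7 m⁴
I_req = 3.516×10^5 mm⁴
Solid circle: I = πd⁴/64  ⇒  d = (64I/π)^(1/4) = (64×3.516×10^5/π)^(1/4) = 51.7 mm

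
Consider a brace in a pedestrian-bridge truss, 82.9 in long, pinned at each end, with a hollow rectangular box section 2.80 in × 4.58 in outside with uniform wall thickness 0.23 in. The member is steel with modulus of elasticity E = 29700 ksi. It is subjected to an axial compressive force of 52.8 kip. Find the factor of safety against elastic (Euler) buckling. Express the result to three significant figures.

n ≈ 3.21

Inner dimensions: h_i = 4.58 − 2×0.23 = 4.120 in, b_i = 2.80 − 2×0.23 = 2.340 in
Weak-axis I_min = (h_o·b_o³ − h_i·b_i³)/12 with b_o = 2.80, b_i = 2.340 in (shorter outer/inner sides).
I_min = (4.58×2.80³ − 4.120×2.340³)/12 = 3.979 in⁴
Effective length L_e = K·L = 1 × 82.9 = 82.90 in
P_cr = π²EI / L_e² = π² × 29700×10³ × 3.979 / 82.90² = 1.697×10^5 lb
Factor of safety n = P_cr / P = 169.73 / 52.8 = 3.21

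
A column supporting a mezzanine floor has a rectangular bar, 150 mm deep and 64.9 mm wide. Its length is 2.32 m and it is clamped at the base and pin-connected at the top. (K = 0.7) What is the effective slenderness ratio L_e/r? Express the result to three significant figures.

λ ≈ 86.7

Buckling occurs about the weak axis: I_min = h·b³/12 with b = 64.9 mm (the shorter side).
I_min = 150×64.9³/12 = 3.417×10^6 mm⁴
A = 9.735×10^3 mm²;  r_min = √(I/A) = √(3.417×10^6/9.735×10^3) = 18.74 mm
L_e = K·L = 0.7 × 2.32 m = 1.624 m = 1624.0 mm
λ = L_e / r_min = 1624.0 / 18.74 = 86.7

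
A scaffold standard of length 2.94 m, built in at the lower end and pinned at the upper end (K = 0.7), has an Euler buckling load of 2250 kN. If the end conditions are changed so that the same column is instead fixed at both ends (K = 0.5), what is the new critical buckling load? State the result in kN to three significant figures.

P_cr ≈ 4410 kN

P_cr ∝ 1/K², so P_cr,new = P_cr,old × (K_old/K_new)² = 2250 × (0.7/0.5)²
= 2250 × 1.960 = 4410 kN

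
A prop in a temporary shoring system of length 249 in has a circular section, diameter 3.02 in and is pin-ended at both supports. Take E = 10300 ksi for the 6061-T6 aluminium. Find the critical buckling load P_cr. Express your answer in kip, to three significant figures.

I = πd⁴/64 = π×3.02⁴/64 = 4.083 in⁴
Effective length L_e = K·L = 1 × 249 = 249.0 in
P_cr = π²EI / L_e² = π² × 10300×10³ × 4.083 / 249.0² = 6.695×10^3 lb

P_cr ≈ 6.69 kip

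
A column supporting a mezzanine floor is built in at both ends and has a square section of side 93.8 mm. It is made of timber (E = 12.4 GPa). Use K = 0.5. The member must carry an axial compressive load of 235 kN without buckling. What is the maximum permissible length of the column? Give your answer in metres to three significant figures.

L_max ≈ 3.67 m

I = a⁴/12 = 93.8⁴/12 = 6.451×10^6 mm⁴
I = 6.451×10^-6 m⁴
At the buckling limit P_cr = P = 2.350×10^5 N
From P_cr = π²EI/(K·L)²:  L = (1/K)·√(π²EI/P_cr) = (1/0.5)·√(π²×1.24×10^10×6.451×10^-6/2.350×10^5)
L = 3.67 m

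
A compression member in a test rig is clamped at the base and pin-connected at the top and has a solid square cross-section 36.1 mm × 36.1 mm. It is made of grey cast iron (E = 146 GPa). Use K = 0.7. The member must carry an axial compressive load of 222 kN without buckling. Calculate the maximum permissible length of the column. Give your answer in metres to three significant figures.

L_max ≈ 1.37 m

I = a⁴/12 = 36.1⁴/12 = 1.415×10^5 mm⁴
I = 1.415×10^-7 m⁴
At the buckling limit P_cr = P = 2.220×10^5 N
From P_cr = π²EI/(K·L)²:  L = (1/K)·√(π²EI/P_cr) = (1/0.7)·√(π²×1.46×10^11×1.415×10^-7/2.220×10^5)
L = 1.37 m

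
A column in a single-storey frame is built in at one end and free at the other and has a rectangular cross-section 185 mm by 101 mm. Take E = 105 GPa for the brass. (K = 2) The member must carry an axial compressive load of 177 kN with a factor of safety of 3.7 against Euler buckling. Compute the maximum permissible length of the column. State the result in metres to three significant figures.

L_max ≈ 2.51 m

Buckling occurs about the weak axis: I_min = h·b³/12 with b = 101 mm (the shorter side).
I_min = 185×101³/12 = 1.588×10^7 mm⁴
I = 1.588×10^-5 m⁴
Required critical load P_cr = n·P = 3.7 × 177 = 654.9 kN = 6.549×10^5 N
From P_cr = π²EI/(K·L)²:  L = (1/K)·√(π²EI/P_cr) = (1/2)·√(π²×1.05×10^11×1.588×10^-5/6.549×10^5)
L = 2.51 m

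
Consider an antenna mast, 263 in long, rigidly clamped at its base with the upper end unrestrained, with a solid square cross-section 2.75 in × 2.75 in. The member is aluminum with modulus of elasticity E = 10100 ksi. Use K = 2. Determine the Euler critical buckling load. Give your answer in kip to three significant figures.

P_cr ≈ 1.72 kip

I = a⁴/12 = 2.75⁴/12 = 4.766 in⁴
Effective length L_e = K·L = 2 × 263 = 526.0 in
P_cr = π²EI / L_e² = π² × 10100×10³ × 4.766 / 526.0² = 1.717×10^3 lb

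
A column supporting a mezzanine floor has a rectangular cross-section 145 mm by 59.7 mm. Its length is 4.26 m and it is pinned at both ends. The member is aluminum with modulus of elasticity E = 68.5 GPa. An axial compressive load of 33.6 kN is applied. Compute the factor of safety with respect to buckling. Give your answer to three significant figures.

n ≈ 2.85

Buckling occurs about the weak axis: I_min = h·b³/12 with b = 59.7 mm (the shorter side).
I_min = 145×59.7³/12 = 2.571×10^6 mm⁴
I = 2.571×10^6 mm⁴ = 2.571×10^-6 m⁴
Effective length L_e = K·L = 1 × 4.26 = 4.260 m
P_cr = π²EI / L_e² = π² × 68.5×10⁹ × 2.571×10^-6 / 4.260² = 9.578×10^4 N
Factor of safety n = P_cr / P = 95.781 / 33.6 = 2.85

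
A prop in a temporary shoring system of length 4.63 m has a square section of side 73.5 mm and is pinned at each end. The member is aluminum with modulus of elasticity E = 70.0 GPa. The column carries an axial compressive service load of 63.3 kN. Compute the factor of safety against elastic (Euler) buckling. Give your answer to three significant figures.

n ≈ 1.24

I = a⁴/12 = 73.5⁴/12 = 2.432×10^6 mm⁴
I = 2.432×10^6 mm⁴ = 2.432×10^-6 m⁴
Effective length L_e = K·L = 1 × 4.63 = 4.630 m
P_cr = π²EI / L_e² = π² × 70.0×10⁹ × 2.432×10^-6 / 4.630² = 7.838×10^4 N
Factor of safety n = P_cr / P = 78.380 / 63.3 = 1.24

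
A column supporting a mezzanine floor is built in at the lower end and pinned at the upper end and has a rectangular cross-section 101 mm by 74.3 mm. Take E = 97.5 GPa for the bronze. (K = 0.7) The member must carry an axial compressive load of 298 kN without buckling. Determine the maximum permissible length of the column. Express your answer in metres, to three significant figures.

Buckling occurs about the weak axis: I_min = h·b³/12 with b = 74.3 mm (the shorter side).
I_min = 101×74.3³/12 = 3.452×10^6 mm⁴
I = 3.452×10^-6 m⁴
At the buckling limit P_cr = P = 2.980×10^5 N
From P_cr = π²EI/(K·L)²:  L = (1/K)·√(π²EI/P_cr) = (1/0.7)·√(π²×9.75×10^10×3.452×10^-6/2.980×10^5)
L = 4.77 m

L_max ≈ 4.77 m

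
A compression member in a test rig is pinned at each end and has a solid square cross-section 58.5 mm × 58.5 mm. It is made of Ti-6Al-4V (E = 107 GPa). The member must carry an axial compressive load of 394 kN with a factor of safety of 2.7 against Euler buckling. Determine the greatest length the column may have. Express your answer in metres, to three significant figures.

I = a⁴/12 = 58.5⁴/12 = 9.760×10^5 mm⁴
I = 9.760×10^-7 m⁴
Required critical load P_cr = n·P = 2.7 × 394 = 1064 kN = 1.064×10^6 N
From P_cr = π²EI/(K·L)²:  L = (1/K)·√(π²EI/P_cr) = (1/1)·√(π²×1.07×10^11×9.760×10^-7/1.064×10^6)
L = 0.984 m

L_max ≈ 0.984 m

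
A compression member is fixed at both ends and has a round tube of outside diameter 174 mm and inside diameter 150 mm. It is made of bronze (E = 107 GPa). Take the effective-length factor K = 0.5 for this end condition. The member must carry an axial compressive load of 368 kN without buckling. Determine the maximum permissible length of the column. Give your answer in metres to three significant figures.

d_o = 174 mm, d_i = 150 mm
I = π(d_o⁴ − d_i⁴)/64 = π(174⁴ − 150.0⁴)/64 = 2.014×10^7 mm⁴
I = 2.014×10^-5 m⁴
At the buckling limit P_cr = P = 3.680×10^5 N
From P_cr = π²EI/(K·L)²:  L = (1/K)·√(π²EI/P_cr) = (1/0.5)·√(π²×1.07×10^11×2.014×10^-5/3.680×10^5)
L = 15.2 m

L_max ≈ 15.2 m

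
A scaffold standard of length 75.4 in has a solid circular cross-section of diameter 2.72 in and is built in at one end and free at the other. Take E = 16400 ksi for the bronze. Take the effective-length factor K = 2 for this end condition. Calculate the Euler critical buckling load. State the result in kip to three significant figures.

P_cr ≈ 19.1 kip

I = πd⁴/64 = π×2.72⁴/64 = 2.687 in⁴
Effective length L_e = K·L = 2 × 75.4 = 150.8 in
P_cr = π²EI / L_e² = π² × 16400×10³ × 2.687 / 150.8² = 1.912×10^4 lb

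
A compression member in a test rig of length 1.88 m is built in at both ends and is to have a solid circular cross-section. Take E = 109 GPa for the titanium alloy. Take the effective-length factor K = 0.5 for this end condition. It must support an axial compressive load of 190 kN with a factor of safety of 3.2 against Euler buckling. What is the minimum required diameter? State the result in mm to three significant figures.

Required P_cr = n·P = 3.2 × 190 = 608.0 kN
L_e = K·L = 0.5 × 1.88 = 0.9400 m
Required I = P_cr·L_e²/(π²E) = 6.080×10^5 × 0.9400² / (π² × 1.09×10^11) = 4.994×10^-7 m⁴
I_req = 4.994×10^5 mm⁴
Solid circle: I = πd⁴/64  ⇒  d = (64I/π)^(1/4) = (64×4.994×10^5/π)^(1/4) = 56.5 mm

d ≈ 56.5 mm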